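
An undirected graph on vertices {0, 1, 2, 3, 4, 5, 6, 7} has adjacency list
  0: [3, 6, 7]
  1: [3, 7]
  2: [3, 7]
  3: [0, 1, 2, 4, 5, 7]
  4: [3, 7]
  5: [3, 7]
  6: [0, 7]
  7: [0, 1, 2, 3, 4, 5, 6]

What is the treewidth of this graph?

A width-2 tree decomposition is:
Bags: B1 = {3, 5, 7}  B2 = {2, 3, 7}  B3 = {1, 3, 7}  B4 = {3, 4, 7}  B5 = {0, 3, 7}  B6 = {0, 6, 7}
Tree: B1–B2, B2–B3, B1–B4, B3–B5, B5–B6
Each bag holds 3 vertices, so the decomposition has width 2, which upper-bounds the treewidth. On the other hand G contains the 3-clique {0, 3, 7}. A clique must lie in a single bag of any decomposition, so no decomposition can have width below 2. The upper and lower bounds meet at 2, so that is the treewidth.

2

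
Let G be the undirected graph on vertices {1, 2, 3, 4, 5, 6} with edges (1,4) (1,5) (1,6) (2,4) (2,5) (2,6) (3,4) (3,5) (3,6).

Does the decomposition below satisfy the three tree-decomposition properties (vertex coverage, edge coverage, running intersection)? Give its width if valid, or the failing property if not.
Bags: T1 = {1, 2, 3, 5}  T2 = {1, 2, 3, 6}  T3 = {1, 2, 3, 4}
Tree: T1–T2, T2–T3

Vertex coverage: the bags together contain {1, 2, 3, 4, 5, 6}, the full vertex set. Edge coverage: each edge of G has both endpoints in at least one bag. Running intersection: for every vertex, the bags containing it form a connected subtree. All three properties hold, so this is a valid tree decomposition of width max|bag| − 1 = 3, and hence tw(G) ≤ 3.

Yes; width 3.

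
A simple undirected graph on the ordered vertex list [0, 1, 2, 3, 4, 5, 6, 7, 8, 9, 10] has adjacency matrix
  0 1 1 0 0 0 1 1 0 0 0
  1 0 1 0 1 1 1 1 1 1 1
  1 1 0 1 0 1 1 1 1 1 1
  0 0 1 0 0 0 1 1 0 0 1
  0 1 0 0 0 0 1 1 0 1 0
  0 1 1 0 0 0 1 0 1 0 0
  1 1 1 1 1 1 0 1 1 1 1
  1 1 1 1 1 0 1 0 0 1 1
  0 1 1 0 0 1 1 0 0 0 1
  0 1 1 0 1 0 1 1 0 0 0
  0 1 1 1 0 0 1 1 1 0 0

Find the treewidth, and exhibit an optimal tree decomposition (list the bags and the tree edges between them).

The largest bag has 5 vertices, giving width 4; this decomposition certifies tw(G) ≤ 4. Conversely, {1, 2, 6, 8, 10} is a clique of size 5, and the vertices of any clique must share a bag in every tree decomposition; so some bag has ≥ 5 vertices and tw(G) ≥ 4. The upper and lower bounds meet at 4, so that is the treewidth.

Treewidth 4.
Bags: B1 = {2, 3, 6, 7, 10}  B2 = {1, 2, 6, 7, 10}  B3 = {1, 2, 6, 8, 10}  B4 = {1, 2, 6, 7, 9}  B5 = {1, 2, 5, 6, 8}  B6 = {1, 4, 6, 7, 9}  B7 = {0, 1, 2, 6, 7}
Tree: B1–B2, B2–B3, B2–B4, B3–B5, B4–B6, B2–B7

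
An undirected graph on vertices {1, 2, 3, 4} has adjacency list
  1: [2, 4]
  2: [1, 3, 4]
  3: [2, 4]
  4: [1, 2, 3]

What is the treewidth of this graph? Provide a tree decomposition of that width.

Each bag holds 3 vertices, so the decomposition has width 2, which upper-bounds the treewidth. On the other hand G contains the 3-clique {1, 2, 4}. A clique must lie in a single bag of any decomposition, so no decomposition can have width below 2. Therefore the treewidth is 2.

Treewidth 2.
One optimal decomposition is:
Bags: B1 = {1, 2, 4}  B2 = {2, 3, 4}
Tree: B1–B2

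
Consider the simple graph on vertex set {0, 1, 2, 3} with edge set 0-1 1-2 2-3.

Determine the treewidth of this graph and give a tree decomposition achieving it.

Every bag has size at most 2, so the width is 2 − 1 = 1 and tw(G) ≤ 1. Since G has at least one edge (e.g. 1–2), it is not an edgeless graph, so tw(G) ≥ 1. Hence tw(G) = 1 exactly.

Treewidth 1.
Bags: B1 = {1, 2}  B2 = {2, 3}  B3 = {0, 1}
Tree: B1–B2, B1–B3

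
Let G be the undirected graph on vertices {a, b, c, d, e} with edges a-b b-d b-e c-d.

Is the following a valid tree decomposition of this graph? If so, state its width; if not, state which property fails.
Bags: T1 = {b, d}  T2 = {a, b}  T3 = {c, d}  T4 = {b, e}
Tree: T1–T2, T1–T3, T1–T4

Vertex coverage: the bags together contain {a, b, c, d, e}, the full vertex set. Edge coverage: each edge of G has both endpoints in at least one bag. Running intersection: for every vertex, the bags containing it form a connected subtree. All three properties hold, so this is a valid tree decomposition of width max|bag| − 1 = 1, and hence tw(G) ≤ 1.

Yes; width 1.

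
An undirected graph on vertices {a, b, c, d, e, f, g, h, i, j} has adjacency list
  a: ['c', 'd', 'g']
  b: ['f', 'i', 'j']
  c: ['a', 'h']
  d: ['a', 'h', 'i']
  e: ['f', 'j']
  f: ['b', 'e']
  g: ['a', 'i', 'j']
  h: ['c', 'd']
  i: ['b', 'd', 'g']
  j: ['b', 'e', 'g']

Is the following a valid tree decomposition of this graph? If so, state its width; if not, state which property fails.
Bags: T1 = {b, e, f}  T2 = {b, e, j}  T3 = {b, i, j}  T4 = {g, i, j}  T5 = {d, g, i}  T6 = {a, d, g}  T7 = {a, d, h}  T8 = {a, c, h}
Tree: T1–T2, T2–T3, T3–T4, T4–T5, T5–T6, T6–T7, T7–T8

Yes; width 2.

Vertex coverage: the bags together contain {a, b, c, d, e, f, g, h, i, j}, the full vertex set. Edge coverage: each edge of G has both endpoints in at least one bag. Running intersection: for every vertex, the bags containing it form a connected subtree. All three properties hold, so this is a valid tree decomposition of width max|bag| − 1 = 2, and hence tw(G) ≤ 2.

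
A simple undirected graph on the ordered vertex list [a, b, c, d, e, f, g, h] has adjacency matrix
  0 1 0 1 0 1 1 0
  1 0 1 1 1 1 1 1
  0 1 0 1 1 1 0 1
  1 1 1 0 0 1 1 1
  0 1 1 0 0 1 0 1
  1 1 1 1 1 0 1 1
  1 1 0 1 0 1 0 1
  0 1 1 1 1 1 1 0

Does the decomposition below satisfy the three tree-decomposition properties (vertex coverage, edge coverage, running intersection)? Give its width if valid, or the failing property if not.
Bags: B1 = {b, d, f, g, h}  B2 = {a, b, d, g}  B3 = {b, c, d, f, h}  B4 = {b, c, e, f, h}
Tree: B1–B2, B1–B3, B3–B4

No — edge (f,a) lies in no bag.

A tree decomposition must satisfy three properties: every vertex lies in some bag; for every edge, both endpoints lie together in some bag; and for every vertex, the bags containing it form a connected subtree. Here edge (f,a) lies in no bag, so the decomposition is invalid.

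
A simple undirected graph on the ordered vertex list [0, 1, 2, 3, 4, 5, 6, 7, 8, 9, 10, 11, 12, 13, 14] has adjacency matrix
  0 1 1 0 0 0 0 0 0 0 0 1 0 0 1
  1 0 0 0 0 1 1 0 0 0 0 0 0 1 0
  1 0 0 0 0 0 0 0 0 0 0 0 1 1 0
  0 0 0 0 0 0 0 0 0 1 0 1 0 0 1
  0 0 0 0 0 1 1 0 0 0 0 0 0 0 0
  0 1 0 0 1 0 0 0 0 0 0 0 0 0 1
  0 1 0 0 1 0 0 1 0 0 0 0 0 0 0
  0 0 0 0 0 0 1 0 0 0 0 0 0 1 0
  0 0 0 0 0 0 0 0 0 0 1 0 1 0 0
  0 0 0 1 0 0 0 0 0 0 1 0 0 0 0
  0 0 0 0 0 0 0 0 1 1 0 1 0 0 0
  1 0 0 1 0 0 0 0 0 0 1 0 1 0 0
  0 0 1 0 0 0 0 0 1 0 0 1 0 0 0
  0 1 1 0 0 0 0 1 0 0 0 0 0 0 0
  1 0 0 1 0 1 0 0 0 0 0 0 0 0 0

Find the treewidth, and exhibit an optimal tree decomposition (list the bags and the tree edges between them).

Treewidth 3.
One such decomposition:
Bags: B1 = {4, 6, 7, 13}  B2 = {1, 4, 6, 13}  B3 = {1, 4, 5, 13}  B4 = {1, 2, 5, 13}  B5 = {0, 1, 2, 5}  B6 = {0, 2, 5, 14}  B7 = {0, 2, 12, 14}  B8 = {0, 11, 12, 14}  B9 = {3, 11, 12, 14}  B10 = {3, 8, 11, 12}  B11 = {3, 8, 10, 11}  B12 = {3, 8, 9, 10}
Tree: B1–B2, B2–B3, B3–B4, B4–B5, B5–B6, B6–B7, B7–B8, B8–B9, B9–B10, B10–B11, B11–B12

The largest bag has 4 vertices, giving width 3; this decomposition certifies tw(G) ≤ 3. For the lower bound: the 4 vertex sets {4,6,7}, {13}, {1}, {0,2,5,14} are disjoint, each induces a connected subgraph, and every pair is joined by at least one edge of G. Contracting each set to a single vertex therefore yields K_{4} as a minor, and since treewidth is minor-monotone, tw(G) ≥ tw(K_{4}) = 3. Therefore the treewidth is 3.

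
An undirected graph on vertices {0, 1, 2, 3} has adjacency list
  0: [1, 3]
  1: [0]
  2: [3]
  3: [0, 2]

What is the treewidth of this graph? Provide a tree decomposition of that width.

Every bag has size at most 2, so the width is 2 − 1 = 1 and tw(G) ≤ 1. Any graph with an edge has treewidth ≥ 1, and G has the edge 1–0. Combining the bounds, tw(G) = 1.

Treewidth 1.
One optimal decomposition is:
Bags: B1 = {0, 1}  B2 = {0, 3}  B3 = {2, 3}
Tree: B1–B2, B2–B3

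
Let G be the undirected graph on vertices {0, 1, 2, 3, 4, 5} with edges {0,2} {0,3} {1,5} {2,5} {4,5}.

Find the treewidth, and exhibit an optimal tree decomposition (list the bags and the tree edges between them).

The largest bag has 2 vertices, giving width 1; this decomposition certifies tw(G) ≤ 1. Any graph with an edge has treewidth ≥ 1, and G has the edge 0–3. Hence tw(G) = 1 exactly.

Treewidth 1.
One such decomposition:
Bags: B1 = {0, 3}  B2 = {0, 2}  B3 = {2, 5}  B4 = {4, 5}  B5 = {1, 5}
Tree: B1–B2, B2–B3, B3–B4, B3–B5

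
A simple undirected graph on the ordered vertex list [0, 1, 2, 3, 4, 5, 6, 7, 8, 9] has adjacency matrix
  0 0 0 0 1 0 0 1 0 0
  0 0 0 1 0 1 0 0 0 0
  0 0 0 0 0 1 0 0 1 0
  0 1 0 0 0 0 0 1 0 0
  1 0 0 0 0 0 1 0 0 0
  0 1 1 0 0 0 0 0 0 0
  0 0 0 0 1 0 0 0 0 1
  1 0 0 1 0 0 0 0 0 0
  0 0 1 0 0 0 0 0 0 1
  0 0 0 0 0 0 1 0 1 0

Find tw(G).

A width-2 tree decomposition is:
Bags: B1 = {1, 3, 7}  B2 = {0, 1, 7}  B3 = {0, 1, 4}  B4 = {1, 4, 6}  B5 = {1, 6, 9}  B6 = {1, 8, 9}  B7 = {1, 2, 8}  B8 = {1, 2, 5}
Tree: B1–B2, B2–B3, B3–B4, B4–B5, B5–B6, B6–B7, B7–B8
Each bag holds 3 vertices, so the decomposition has width 2, which upper-bounds the treewidth. Since 1–3–7–0–4–6–9–8–2–5–1 is a cycle in G, G is not acyclic. Forests are exactly the graphs of treewidth ≤ 1, so tw(G) ≥ 2. Therefore the treewidth is 2.

2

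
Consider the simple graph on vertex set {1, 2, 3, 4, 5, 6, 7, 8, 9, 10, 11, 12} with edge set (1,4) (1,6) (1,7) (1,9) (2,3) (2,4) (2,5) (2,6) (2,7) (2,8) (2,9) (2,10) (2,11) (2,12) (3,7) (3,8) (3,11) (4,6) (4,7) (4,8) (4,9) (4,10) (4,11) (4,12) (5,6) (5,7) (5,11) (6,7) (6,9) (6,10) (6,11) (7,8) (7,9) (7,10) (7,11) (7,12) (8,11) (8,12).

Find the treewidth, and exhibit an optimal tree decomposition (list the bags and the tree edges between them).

Treewidth 4.
One such decomposition:
Bags: B1 = {2, 4, 7, 8, 11}  B2 = {2, 4, 6, 7, 11}  B3 = {2, 5, 6, 7, 11}  B4 = {2, 4, 6, 7, 10}  B5 = {2, 4, 6, 7, 9}  B6 = {1, 4, 6, 7, 9}  B7 = {2, 4, 7, 8, 12}  B8 = {2, 3, 7, 8, 11}
Tree: B1–B2, B2–B3, B2–B4, B2–B5, B5–B6, B1–B7, B1–B8

The largest bag has 5 vertices, giving width 4; this decomposition certifies tw(G) ≤ 4. On the other hand G contains the 5-clique {1, 4, 6, 7, 9}. A clique must lie in a single bag of any decomposition, so no decomposition can have width below 4. Therefore the treewidth is 4.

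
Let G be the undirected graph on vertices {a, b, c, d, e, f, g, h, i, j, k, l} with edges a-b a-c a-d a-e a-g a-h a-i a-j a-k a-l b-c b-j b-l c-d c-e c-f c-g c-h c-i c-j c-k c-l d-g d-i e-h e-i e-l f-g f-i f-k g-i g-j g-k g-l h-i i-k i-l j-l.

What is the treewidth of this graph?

4

A width-4 tree decomposition is:
Bags: B1 = {a, c, g, i, l}  B2 = {a, c, e, i, l}  B3 = {a, c, g, j, l}  B4 = {a, b, c, j, l}  B5 = {a, c, d, g, i}  B6 = {a, c, e, h, i}  B7 = {a, c, g, i, k}  B8 = {c, f, g, i, k}
Tree: B1–B2, B1–B3, B3–B4, B1–B5, B2–B6, B1–B7, B7–B8
The largest bag has 5 vertices, giving width 4; this decomposition certifies tw(G) ≤ 4. On the other hand G contains the 5-clique {a, c, g, j, l}. A clique must lie in a single bag of any decomposition, so no decomposition can have width below 4. Hence tw(G) = 4 exactly.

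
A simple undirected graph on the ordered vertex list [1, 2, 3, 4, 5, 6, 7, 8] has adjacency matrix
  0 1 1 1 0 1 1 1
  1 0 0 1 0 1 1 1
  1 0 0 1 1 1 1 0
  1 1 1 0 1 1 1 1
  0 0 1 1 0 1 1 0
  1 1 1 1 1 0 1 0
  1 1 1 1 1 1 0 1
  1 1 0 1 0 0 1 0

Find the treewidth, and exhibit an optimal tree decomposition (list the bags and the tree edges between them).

Treewidth 4.
One such decomposition:
Bags: B1 = {1, 2, 4, 6, 7}  B2 = {1, 2, 4, 7, 8}  B3 = {1, 3, 4, 6, 7}  B4 = {3, 4, 5, 6, 7}
Tree: B1–B2, B1–B3, B3–B4

Each bag holds 5 vertices, so the decomposition has width 4, which upper-bounds the treewidth. For the lower bound, the 5 vertices {1, 2, 4, 7, 8} are pairwise adjacent, and any tree decomposition puts a clique entirely inside one bag — forcing width ≥ 4. The upper and lower bounds meet at 4, so that is the treewidth.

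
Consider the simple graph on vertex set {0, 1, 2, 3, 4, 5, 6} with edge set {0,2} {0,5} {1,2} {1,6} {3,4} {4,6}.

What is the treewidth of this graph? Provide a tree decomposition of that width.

Every bag has size at most 2, so the width is 2 − 1 = 1 and tw(G) ≤ 1. Any graph with an edge has treewidth ≥ 1, and G has the edge 5–0. The upper and lower bounds meet at 1, so that is the treewidth.

Treewidth 1.
One such decomposition:
Bags: B1 = {0, 5}  B2 = {0, 2}  B3 = {1, 2}  B4 = {1, 6}  B5 = {4, 6}  B6 = {3, 4}
Tree: B1–B2, B2–B3, B3–B4, B4–B5, B5–B6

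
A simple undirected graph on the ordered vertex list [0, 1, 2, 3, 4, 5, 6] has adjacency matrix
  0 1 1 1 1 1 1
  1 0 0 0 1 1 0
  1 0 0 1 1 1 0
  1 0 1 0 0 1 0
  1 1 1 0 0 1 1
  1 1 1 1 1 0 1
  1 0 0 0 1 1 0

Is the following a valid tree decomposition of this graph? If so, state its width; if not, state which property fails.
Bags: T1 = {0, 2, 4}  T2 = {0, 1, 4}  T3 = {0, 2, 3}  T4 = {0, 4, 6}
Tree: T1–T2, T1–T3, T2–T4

A tree decomposition must satisfy three properties: every vertex lies in some bag; for every edge, both endpoints lie together in some bag; and for every vertex, the bags containing it form a connected subtree. Here vertex 5 appears in no bag, so the decomposition is invalid.

No — vertex 5 appears in no bag.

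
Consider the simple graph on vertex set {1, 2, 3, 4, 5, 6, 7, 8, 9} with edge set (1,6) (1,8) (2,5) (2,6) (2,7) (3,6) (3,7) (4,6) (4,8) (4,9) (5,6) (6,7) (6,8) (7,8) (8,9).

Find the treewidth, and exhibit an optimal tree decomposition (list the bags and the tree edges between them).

Treewidth 2.
Bags: B1 = {6, 7, 8}  B2 = {2, 6, 7}  B3 = {2, 5, 6}  B4 = {4, 6, 8}  B5 = {3, 6, 7}  B6 = {1, 6, 8}  B7 = {4, 8, 9}
Tree: B1–B2, B2–B3, B1–B4, B2–B5, B4–B6, B4–B7

Each bag holds 3 vertices, so the decomposition has width 2, which upper-bounds the treewidth. On the other hand G contains the 3-clique {4, 8, 9}. A clique must lie in a single bag of any decomposition, so no decomposition can have width below 2. Combining the bounds, tw(G) = 2.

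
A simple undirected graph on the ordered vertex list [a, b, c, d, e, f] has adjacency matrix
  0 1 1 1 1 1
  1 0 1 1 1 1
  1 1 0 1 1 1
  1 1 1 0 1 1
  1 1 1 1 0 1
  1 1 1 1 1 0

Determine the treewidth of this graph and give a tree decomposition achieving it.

A single bag containing all 6 vertices is trivially a valid decomposition of width 5. Conversely, {a, b, c, d, e, f} is a clique of size 6, and the vertices of any clique must share a bag in every tree decomposition; so some bag has ≥ 6 vertices and tw(G) ≥ 5. The upper and lower bounds meet at 5, so that is the treewidth.

Treewidth 5.
One optimal decomposition is:
Bags: B1 = {a, b, c, d, e, f}
Tree: (single bag)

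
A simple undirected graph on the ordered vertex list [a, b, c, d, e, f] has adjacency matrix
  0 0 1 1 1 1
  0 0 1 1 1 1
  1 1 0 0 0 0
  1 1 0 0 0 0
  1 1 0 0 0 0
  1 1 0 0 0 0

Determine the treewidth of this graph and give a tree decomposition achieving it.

Every bag has size at most 3, so the width is 3 − 1 = 2 and tw(G) ≤ 2. Since e–a–c–b–e is a cycle in G, G is not acyclic. Forests are exactly the graphs of treewidth ≤ 1, so tw(G) ≥ 2. Hence tw(G) = 2 exactly.

Treewidth 2.
One optimal decomposition is:
Bags: B1 = {a, b, e}  B2 = {a, b, c}  B3 = {a, b, f}  B4 = {a, b, d}
Tree: B1–B2, B2–B3, B3–B4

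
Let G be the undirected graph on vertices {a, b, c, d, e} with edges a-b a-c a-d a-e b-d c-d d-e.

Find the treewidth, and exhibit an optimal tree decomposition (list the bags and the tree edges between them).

Treewidth 2.
One optimal decomposition is:
Bags: B1 = {a, b, d}  B2 = {a, c, d}  B3 = {a, d, e}
Tree: B1–B2, B1–B3

Each bag holds 3 vertices, so the decomposition has width 2, which upper-bounds the treewidth. Conversely, {a, d, e} is a clique of size 3, and the vertices of any clique must share a bag in every tree decomposition; so some bag has ≥ 3 vertices and tw(G) ≥ 2. Therefore the treewidth is 2.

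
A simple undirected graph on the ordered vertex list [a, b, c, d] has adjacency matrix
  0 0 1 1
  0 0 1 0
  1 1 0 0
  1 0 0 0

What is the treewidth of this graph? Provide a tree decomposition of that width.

Treewidth 1.
One optimal decomposition is:
Bags: B1 = {a, d}  B2 = {a, c}  B3 = {b, c}
Tree: B1–B2, B2–B3

The largest bag has 2 vertices, giving width 1; this decomposition certifies tw(G) ≤ 1. G has an edge, so its treewidth is at least 1. Therefore the treewidth is 1.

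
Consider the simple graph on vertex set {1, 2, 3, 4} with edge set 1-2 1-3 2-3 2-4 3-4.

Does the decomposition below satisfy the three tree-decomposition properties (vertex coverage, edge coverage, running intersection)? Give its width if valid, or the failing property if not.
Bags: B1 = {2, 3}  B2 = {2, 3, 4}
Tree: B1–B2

No — vertex 1 appears in no bag.

A tree decomposition must satisfy three properties: every vertex lies in some bag; for every edge, both endpoints lie together in some bag; and for every vertex, the bags containing it form a connected subtree. Here vertex 1 appears in no bag, so the decomposition is invalid.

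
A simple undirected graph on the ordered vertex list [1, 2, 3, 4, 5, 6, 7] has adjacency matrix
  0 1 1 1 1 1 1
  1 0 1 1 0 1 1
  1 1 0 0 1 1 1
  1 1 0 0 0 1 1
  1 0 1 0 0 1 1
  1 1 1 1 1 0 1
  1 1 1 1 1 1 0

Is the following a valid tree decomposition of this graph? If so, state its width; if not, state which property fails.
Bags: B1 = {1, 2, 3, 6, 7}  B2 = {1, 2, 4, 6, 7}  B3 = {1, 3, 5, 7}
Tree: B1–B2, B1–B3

A tree decomposition must satisfy three properties: every vertex lies in some bag; for every edge, both endpoints lie together in some bag; and for every vertex, the bags containing it form a connected subtree. Here edge (6,5) lies in no bag, so the decomposition is invalid.

No — edge (6,5) lies in no bag.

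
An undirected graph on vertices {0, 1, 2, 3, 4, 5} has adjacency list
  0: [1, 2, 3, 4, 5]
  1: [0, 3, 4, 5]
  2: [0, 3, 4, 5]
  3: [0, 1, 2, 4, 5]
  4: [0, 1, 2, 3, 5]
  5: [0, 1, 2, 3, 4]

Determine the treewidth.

4

A width-4 tree decomposition is:
Bags: B1 = {0, 1, 3, 4, 5}  B2 = {0, 2, 3, 4, 5}
Tree: B1–B2
The largest bag has 5 vertices, giving width 4; this decomposition certifies tw(G) ≤ 4. For the lower bound, the 5 vertices {0, 1, 3, 4, 5} are pairwise adjacent, and any tree decomposition puts a clique entirely inside one bag — forcing width ≥ 4. Hence tw(G) = 4 exactly.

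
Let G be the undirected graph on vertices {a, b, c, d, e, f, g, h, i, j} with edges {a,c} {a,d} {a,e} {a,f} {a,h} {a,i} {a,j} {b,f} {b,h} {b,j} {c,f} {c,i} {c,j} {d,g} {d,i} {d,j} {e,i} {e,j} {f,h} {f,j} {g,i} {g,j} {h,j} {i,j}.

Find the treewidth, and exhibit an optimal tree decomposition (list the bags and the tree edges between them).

Treewidth 3.
Bags: B1 = {d, g, i, j}  B2 = {a, d, i, j}  B3 = {a, c, i, j}  B4 = {a, e, i, j}  B5 = {a, c, f, j}  B6 = {a, f, h, j}  B7 = {b, f, h, j}
Tree: B1–B2, B2–B3, B3–B4, B3–B5, B5–B6, B6–B7

Each bag holds 4 vertices, so the decomposition has width 3, which upper-bounds the treewidth. For the lower bound, the 4 vertices {d, g, i, j} are pairwise adjacent, and any tree decomposition puts a clique entirely inside one bag — forcing width ≥ 3. The upper and lower bounds meet at 3, so that is the treewidth.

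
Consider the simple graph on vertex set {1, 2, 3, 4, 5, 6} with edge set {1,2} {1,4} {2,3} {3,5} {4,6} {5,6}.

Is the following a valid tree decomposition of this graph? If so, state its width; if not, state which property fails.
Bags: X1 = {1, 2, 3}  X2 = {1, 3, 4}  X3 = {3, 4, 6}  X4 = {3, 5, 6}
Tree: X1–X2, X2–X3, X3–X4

Yes; width 2.

Checking the three conditions: (i) the bags cover all of {1, 2, 3, 4, 5, 6}; (ii) for each edge, some bag contains both endpoints; (iii) the bags containing any fixed vertex form a subtree. All hold, so the decomposition is valid with width 3 − 1 = 2.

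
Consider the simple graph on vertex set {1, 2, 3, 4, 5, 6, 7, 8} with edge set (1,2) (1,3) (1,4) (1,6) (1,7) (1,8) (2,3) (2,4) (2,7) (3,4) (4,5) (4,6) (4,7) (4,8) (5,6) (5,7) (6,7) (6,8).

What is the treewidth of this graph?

A width-3 tree decomposition is:
Bags: B1 = {1, 4, 6, 8}  B2 = {1, 4, 6, 7}  B3 = {4, 5, 6, 7}  B4 = {1, 2, 4, 7}  B5 = {1, 2, 3, 4}
Tree: B1–B2, B2–B3, B2–B4, B4–B5
Each bag holds 4 vertices, so the decomposition has width 3, which upper-bounds the treewidth. On the other hand G contains the 4-clique {1, 4, 6, 8}. A clique must lie in a single bag of any decomposition, so no decomposition can have width below 3. Therefore the treewidth is 3.

3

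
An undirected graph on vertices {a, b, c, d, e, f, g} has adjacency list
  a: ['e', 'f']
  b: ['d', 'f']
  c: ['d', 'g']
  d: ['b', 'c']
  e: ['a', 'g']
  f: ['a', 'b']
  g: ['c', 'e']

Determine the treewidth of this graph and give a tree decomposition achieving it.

Each bag holds 3 vertices, so the decomposition has width 2, which upper-bounds the treewidth. The edges g–c–d–b–f–a–e–g form a cycle, so G is not a tree and its treewidth is at least 2. Combining the bounds, tw(G) = 2.

Treewidth 2.
Bags: B1 = {c, d, g}  B2 = {b, d, g}  B3 = {b, f, g}  B4 = {a, f, g}  B5 = {a, e, g}
Tree: B1–B2, B2–B3, B3–B4, B4–B5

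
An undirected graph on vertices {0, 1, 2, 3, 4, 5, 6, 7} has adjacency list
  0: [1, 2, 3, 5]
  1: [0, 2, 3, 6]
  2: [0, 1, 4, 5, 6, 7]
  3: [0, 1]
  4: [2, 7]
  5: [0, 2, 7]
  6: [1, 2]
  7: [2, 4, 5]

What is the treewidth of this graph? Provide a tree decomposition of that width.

Every bag has size at most 3, so the width is 3 − 1 = 2 and tw(G) ≤ 2. For the lower bound, the 3 vertices {0, 1, 2} are pairwise adjacent, and any tree decomposition puts a clique entirely inside one bag — forcing width ≥ 2. Therefore the treewidth is 2.

Treewidth 2.
Bags: B1 = {2, 5, 7}  B2 = {2, 4, 7}  B3 = {0, 2, 5}  B4 = {0, 1, 2}  B5 = {0, 1, 3}  B6 = {1, 2, 6}
Tree: B1–B2, B1–B3, B3–B4, B4–B5, B4–B6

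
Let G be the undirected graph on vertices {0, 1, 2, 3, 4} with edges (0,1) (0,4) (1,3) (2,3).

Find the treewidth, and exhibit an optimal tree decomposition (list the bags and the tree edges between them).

Every bag has size at most 2, so the width is 2 − 1 = 1 and tw(G) ≤ 1. Any graph with an edge has treewidth ≥ 1, and G has the edge 2–3. The upper and lower bounds meet at 1, so that is the treewidth.

Treewidth 1.
One such decomposition:
Bags: B1 = {2, 3}  B2 = {1, 3}  B3 = {0, 1}  B4 = {0, 4}
Tree: B1–B2, B2–B3, B3–B4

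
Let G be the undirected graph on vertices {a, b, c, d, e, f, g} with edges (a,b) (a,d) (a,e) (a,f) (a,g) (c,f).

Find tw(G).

A width-1 tree decomposition is:
Bags: B1 = {a, g}  B2 = {a, f}  B3 = {c, f}  B4 = {a, e}  B5 = {a, d}  B6 = {a, b}
Tree: B1–B2, B2–B3, B1–B4, B2–B5, B2–B6
Each bag holds 2 vertices, so the decomposition has width 1, which upper-bounds the treewidth. Any graph with an edge has treewidth ≥ 1, and G has the edge a–g. The upper and lower bounds meet at 1, so that is the treewidth.

1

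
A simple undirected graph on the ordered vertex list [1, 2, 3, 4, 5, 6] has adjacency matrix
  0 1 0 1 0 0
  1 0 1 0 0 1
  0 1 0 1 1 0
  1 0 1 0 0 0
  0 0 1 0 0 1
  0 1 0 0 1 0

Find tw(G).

2

A width-2 tree decomposition is:
Bags: B1 = {3, 5, 6}  B2 = {2, 3, 6}  B3 = {2, 3, 4}  B4 = {1, 2, 4}
Tree: B1–B2, B2–B3, B3–B4
Each bag holds 3 vertices, so the decomposition has width 2, which upper-bounds the treewidth. For the lower bound, G contains the cycle 5–6–2–3–5, so G is not a forest; only forests have treewidth ≤ 1, hence tw(G) ≥ 2. The upper and lower bounds meet at 2, so that is the treewidth.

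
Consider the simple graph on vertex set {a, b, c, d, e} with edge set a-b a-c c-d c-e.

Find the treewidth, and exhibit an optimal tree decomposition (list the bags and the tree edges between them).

Treewidth 1.
One such decomposition:
Bags: B1 = {c, e}  B2 = {a, c}  B3 = {c, d}  B4 = {a, b}
Tree: B1–B2, B1–B3, B2–B4

The largest bag has 2 vertices, giving width 1; this decomposition certifies tw(G) ≤ 1. Any graph with an edge has treewidth ≥ 1, and G has the edge e–c. The upper and lower bounds meet at 1, so that is the treewidth.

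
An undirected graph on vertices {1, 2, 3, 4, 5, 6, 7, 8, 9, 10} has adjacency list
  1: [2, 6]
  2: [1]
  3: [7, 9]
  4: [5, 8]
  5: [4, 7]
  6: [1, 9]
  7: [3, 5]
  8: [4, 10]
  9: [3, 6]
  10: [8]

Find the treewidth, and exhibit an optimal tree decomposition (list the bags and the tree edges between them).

Treewidth 1.
One optimal decomposition is:
Bags: B1 = {8, 10}  B2 = {4, 8}  B3 = {4, 5}  B4 = {5, 7}  B5 = {3, 7}  B6 = {3, 9}  B7 = {6, 9}  B8 = {1, 6}  B9 = {1, 2}
Tree: B1–B2, B2–B3, B3–B4, B4–B5, B5–B6, B6–B7, B7–B8, B8–B9

The largest bag has 2 vertices, giving width 1; this decomposition certifies tw(G) ≤ 1. Any graph with an edge has treewidth ≥ 1, and G has the edge 10–8. Hence tw(G) = 1 exactly.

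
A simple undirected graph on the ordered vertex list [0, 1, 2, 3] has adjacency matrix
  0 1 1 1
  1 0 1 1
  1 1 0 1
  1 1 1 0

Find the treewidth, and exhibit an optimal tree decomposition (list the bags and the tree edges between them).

Treewidth 3.
One optimal decomposition is:
Bags: B1 = {0, 1, 2, 3}
Tree: (single bag)

With just one bag of size 4, the width is 4 − 1 = 3, so tw(G) ≤ 3. Conversely, {0, 1, 2, 3} is a clique of size 4, and the vertices of any clique must share a bag in every tree decomposition; so some bag has ≥ 4 vertices and tw(G) ≥ 3. The upper and lower bounds meet at 3, so that is the treewidth.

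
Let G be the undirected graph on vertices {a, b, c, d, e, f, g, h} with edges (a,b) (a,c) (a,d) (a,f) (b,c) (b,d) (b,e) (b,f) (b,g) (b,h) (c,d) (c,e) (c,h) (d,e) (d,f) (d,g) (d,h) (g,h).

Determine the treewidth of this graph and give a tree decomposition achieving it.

Treewidth 3.
Bags: B1 = {b, c, d, e}  B2 = {b, c, d, h}  B3 = {a, b, c, d}  B4 = {b, d, g, h}  B5 = {a, b, d, f}
Tree: B1–B2, B1–B3, B2–B4, B3–B5

The largest bag has 4 vertices, giving width 3; this decomposition certifies tw(G) ≤ 3. On the other hand G contains the 4-clique {b, d, g, h}. A clique must lie in a single bag of any decomposition, so no decomposition can have width below 3. Hence tw(G) = 3 exactly.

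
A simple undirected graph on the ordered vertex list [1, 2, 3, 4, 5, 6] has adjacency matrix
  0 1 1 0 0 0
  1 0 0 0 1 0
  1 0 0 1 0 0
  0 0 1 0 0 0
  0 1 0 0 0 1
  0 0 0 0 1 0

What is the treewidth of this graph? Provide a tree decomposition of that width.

Treewidth 1.
Bags: B1 = {5, 6}  B2 = {2, 5}  B3 = {1, 2}  B4 = {1, 3}  B5 = {3, 4}
Tree: B1–B2, B2–B3, B3–B4, B4–B5

Each bag holds 2 vertices, so the decomposition has width 1, which upper-bounds the treewidth. G has an edge, so its treewidth is at least 1. Combining the bounds, tw(G) = 1.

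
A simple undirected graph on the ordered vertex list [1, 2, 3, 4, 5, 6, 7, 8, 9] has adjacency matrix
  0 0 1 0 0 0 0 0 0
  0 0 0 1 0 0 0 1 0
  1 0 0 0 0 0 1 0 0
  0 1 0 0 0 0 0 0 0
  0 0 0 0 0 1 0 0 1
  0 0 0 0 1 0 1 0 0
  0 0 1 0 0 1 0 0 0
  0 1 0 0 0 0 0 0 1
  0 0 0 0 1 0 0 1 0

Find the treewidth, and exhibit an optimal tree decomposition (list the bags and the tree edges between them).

Treewidth 1.
One optimal decomposition is:
Bags: B1 = {1, 3}  B2 = {3, 7}  B3 = {6, 7}  B4 = {5, 6}  B5 = {5, 9}  B6 = {8, 9}  B7 = {2, 8}  B8 = {2, 4}
Tree: B1–B2, B2–B3, B3–B4, B4–B5, B5–B6, B6–B7, B7–B8

Each bag holds 2 vertices, so the decomposition has width 1, which upper-bounds the treewidth. Since G has at least one edge (e.g. 1–3), it is not an edgeless graph, so tw(G) ≥ 1. The upper and lower bounds meet at 1, so that is the treewidth.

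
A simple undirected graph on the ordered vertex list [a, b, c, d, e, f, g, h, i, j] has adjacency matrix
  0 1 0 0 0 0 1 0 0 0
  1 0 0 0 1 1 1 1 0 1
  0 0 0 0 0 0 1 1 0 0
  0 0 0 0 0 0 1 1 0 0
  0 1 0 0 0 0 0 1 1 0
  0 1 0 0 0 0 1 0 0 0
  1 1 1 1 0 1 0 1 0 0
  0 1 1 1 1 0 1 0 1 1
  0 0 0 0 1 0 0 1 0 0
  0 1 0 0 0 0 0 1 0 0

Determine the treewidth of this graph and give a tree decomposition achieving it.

Each bag holds 3 vertices, so the decomposition has width 2, which upper-bounds the treewidth. On the other hand G contains the 3-clique {a, b, g}. A clique must lie in a single bag of any decomposition, so no decomposition can have width below 2. Therefore the treewidth is 2.

Treewidth 2.
Bags: B1 = {b, g, h}  B2 = {c, g, h}  B3 = {b, f, g}  B4 = {a, b, g}  B5 = {b, e, h}  B6 = {b, h, j}  B7 = {e, h, i}  B8 = {d, g, h}
Tree: B1–B2, B1–B3, B1–B4, B1–B5, B5–B6, B5–B7, B1–B8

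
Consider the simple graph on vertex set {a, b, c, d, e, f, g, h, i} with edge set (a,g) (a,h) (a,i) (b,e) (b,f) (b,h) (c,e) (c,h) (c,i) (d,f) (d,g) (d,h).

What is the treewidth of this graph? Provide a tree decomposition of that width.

The largest bag has 4 vertices, giving width 3; this decomposition certifies tw(G) ≤ 3. For the lower bound: the 4 vertex sets {b,e,f}, {c}, {h}, {a,d,g,i} are disjoint, each induces a connected subgraph, and every pair is joined by at least one edge of G. Contracting each set to a single vertex therefore yields K_{4} as a minor, and since treewidth is minor-monotone, tw(G) ≥ tw(K_{4}) = 3. Hence tw(G) = 3 exactly.

Treewidth 3.
One such decomposition:
Bags: B1 = {b, c, e, f}  B2 = {b, c, f, h}  B3 = {c, d, f, h}  B4 = {c, d, h, i}  B5 = {a, d, h, i}  B6 = {a, d, g, i}
Tree: B1–B2, B2–B3, B3–B4, B4–B5, B5–B6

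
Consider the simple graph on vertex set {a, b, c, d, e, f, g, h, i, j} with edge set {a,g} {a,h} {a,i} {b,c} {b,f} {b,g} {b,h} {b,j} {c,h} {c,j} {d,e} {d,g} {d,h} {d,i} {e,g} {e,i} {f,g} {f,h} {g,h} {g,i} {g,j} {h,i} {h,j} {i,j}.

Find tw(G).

A width-3 tree decomposition is:
Bags: B1 = {a, g, h, i}  B2 = {g, h, i, j}  B3 = {b, g, h, j}  B4 = {b, f, g, h}  B5 = {b, c, h, j}  B6 = {d, g, h, i}  B7 = {d, e, g, i}
Tree: B1–B2, B2–B3, B3–B4, B3–B5, B1–B6, B6–B7
Each bag holds 4 vertices, so the decomposition has width 3, which upper-bounds the treewidth. On the other hand G contains the 4-clique {d, e, g, i}. A clique must lie in a single bag of any decomposition, so no decomposition can have width below 3. Combining the bounds, tw(G) = 3.

3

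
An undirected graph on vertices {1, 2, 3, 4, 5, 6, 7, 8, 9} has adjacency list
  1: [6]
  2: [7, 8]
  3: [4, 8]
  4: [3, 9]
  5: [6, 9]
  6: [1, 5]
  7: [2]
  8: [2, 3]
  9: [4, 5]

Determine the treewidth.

1

A width-1 tree decomposition is:
Bags: B1 = {1, 6}  B2 = {5, 6}  B3 = {5, 9}  B4 = {4, 9}  B5 = {3, 4}  B6 = {3, 8}  B7 = {2, 8}  B8 = {2, 7}
Tree: B1–B2, B2–B3, B3–B4, B4–B5, B5–B6, B6–B7, B7–B8
The largest bag has 2 vertices, giving width 1; this decomposition certifies tw(G) ≤ 1. G has an edge, so its treewidth is at least 1. Hence tw(G) = 1 exactly.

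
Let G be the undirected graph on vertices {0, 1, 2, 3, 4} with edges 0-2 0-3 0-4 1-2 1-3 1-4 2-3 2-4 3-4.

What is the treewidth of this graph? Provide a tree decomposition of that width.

Treewidth 3.
One such decomposition:
Bags: B1 = {1, 2, 3, 4}  B2 = {0, 2, 3, 4}
Tree: B1–B2

The largest bag has 4 vertices, giving width 3; this decomposition certifies tw(G) ≤ 3. On the other hand G contains the 4-clique {0, 2, 3, 4}. A clique must lie in a single bag of any decomposition, so no decomposition can have width below 3. Therefore the treewidth is 3.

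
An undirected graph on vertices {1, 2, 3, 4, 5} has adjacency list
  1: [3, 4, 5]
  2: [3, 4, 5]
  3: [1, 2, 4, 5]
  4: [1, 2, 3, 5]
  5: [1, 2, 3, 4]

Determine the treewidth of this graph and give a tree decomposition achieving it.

Treewidth 3.
One optimal decomposition is:
Bags: B1 = {2, 3, 4, 5}  B2 = {1, 3, 4, 5}
Tree: B1–B2

Each bag holds 4 vertices, so the decomposition has width 3, which upper-bounds the treewidth. On the other hand G contains the 4-clique {1, 3, 4, 5}. A clique must lie in a single bag of any decomposition, so no decomposition can have width below 3. Therefore the treewidth is 3.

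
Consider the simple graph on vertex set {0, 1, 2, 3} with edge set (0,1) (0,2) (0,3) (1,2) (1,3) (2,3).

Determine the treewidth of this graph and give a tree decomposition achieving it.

Treewidth 3.
One optimal decomposition is:
Bags: B1 = {0, 1, 2, 3}
Tree: (single bag)

With just one bag of size 4, the width is 4 − 1 = 3, so tw(G) ≤ 3. On the other hand G contains the 4-clique {0, 1, 2, 3}. A clique must lie in a single bag of any decomposition, so no decomposition can have width below 3. Therefore the treewidth is 3.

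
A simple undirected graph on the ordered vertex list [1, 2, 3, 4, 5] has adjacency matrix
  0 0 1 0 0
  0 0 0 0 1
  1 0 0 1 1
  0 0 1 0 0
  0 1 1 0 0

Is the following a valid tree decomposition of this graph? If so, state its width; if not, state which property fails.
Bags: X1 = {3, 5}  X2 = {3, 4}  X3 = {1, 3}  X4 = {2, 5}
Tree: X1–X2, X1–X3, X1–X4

Yes; width 1.

Checking the three conditions: (i) the bags cover all of {1, 2, 3, 4, 5}; (ii) for each edge, some bag contains both endpoints; (iii) the bags containing any fixed vertex form a subtree. All hold, so the decomposition is valid with width 2 − 1 = 1.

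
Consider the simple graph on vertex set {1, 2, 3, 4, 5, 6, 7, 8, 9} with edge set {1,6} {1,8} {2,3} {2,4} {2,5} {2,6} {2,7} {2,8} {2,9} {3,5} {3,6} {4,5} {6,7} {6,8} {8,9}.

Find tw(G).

2

A width-2 tree decomposition is:
Bags: B1 = {2, 6, 7}  B2 = {2, 6, 8}  B3 = {1, 6, 8}  B4 = {2, 3, 6}  B5 = {2, 3, 5}  B6 = {2, 8, 9}  B7 = {2, 4, 5}
Tree: B1–B2, B2–B3, B1–B4, B4–B5, B2–B6, B5–B7
Every bag has size at most 3, so the width is 3 − 1 = 2 and tw(G) ≤ 2. For the lower bound, the 3 vertices {1, 6, 8} are pairwise adjacent, and any tree decomposition puts a clique entirely inside one bag — forcing width ≥ 2. Combining the bounds, tw(G) = 2.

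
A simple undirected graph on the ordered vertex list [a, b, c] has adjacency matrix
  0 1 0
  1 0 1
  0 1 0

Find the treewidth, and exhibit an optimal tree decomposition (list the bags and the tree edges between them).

Every bag has size at most 2, so the width is 2 − 1 = 1 and tw(G) ≤ 1. Any graph with an edge has treewidth ≥ 1, and G has the edge b–a. Combining the bounds, tw(G) = 1.

Treewidth 1.
One such decomposition:
Bags: B1 = {a, b}  B2 = {b, c}
Tree: B1–B2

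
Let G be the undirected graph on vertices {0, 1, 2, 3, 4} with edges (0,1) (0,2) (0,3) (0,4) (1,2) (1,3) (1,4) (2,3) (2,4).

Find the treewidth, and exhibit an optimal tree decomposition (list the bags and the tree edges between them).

The largest bag has 4 vertices, giving width 3; this decomposition certifies tw(G) ≤ 3. On the other hand G contains the 4-clique {0, 1, 2, 3}. A clique must lie in a single bag of any decomposition, so no decomposition can have width below 3. Hence tw(G) = 3 exactly.

Treewidth 3.
One such decomposition:
Bags: B1 = {0, 1, 2, 3}  B2 = {0, 1, 2, 4}
Tree: B1–B2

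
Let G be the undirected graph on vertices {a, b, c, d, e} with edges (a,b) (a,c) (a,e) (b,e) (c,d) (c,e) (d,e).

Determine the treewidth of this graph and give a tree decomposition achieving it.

Treewidth 2.
Bags: B1 = {a, b, e}  B2 = {a, c, e}  B3 = {c, d, e}
Tree: B1–B2, B2–B3

The largest bag has 3 vertices, giving width 2; this decomposition certifies tw(G) ≤ 2. Conversely, {c, d, e} is a clique of size 3, and the vertices of any clique must share a bag in every tree decomposition; so some bag has ≥ 3 vertices and tw(G) ≥ 2. Combining the bounds, tw(G) = 2.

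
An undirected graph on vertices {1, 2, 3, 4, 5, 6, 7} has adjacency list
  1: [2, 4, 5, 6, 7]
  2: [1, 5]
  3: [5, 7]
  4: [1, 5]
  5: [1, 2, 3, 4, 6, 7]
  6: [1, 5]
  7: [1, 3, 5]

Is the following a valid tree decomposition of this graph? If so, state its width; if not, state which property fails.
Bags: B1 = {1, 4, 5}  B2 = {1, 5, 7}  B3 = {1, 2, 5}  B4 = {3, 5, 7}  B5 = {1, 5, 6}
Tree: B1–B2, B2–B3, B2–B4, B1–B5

Checking the three conditions: (i) the bags cover all of {1, 2, 3, 4, 5, 6, 7}; (ii) for each edge, some bag contains both endpoints; (iii) the bags containing any fixed vertex form a subtree. All hold, so the decomposition is valid with width 3 − 1 = 2.

Yes; width 2.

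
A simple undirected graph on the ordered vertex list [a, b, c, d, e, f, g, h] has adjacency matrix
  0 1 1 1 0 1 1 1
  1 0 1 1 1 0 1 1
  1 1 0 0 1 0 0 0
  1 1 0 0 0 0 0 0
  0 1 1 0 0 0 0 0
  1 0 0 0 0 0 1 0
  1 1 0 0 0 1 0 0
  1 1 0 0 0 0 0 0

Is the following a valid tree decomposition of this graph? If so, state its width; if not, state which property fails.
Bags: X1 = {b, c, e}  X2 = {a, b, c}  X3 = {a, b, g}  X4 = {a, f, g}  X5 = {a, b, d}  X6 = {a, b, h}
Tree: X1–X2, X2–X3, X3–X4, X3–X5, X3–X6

Checking the three conditions: (i) the bags cover all of {a, b, c, d, e, f, g, h}; (ii) for each edge, some bag contains both endpoints; (iii) the bags containing any fixed vertex form a subtree. All hold, so the decomposition is valid with width 3 − 1 = 2.

Yes; width 2.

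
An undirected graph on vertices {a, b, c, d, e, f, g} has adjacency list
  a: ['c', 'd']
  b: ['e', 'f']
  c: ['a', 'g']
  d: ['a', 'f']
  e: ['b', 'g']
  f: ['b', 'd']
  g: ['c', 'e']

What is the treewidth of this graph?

2

A width-2 tree decomposition is:
Bags: B1 = {a, d, f}  B2 = {a, b, f}  B3 = {a, b, e}  B4 = {a, e, g}  B5 = {a, c, g}
Tree: B1–B2, B2–B3, B3–B4, B4–B5
Every bag has size at most 3, so the width is 3 − 1 = 2 and tw(G) ≤ 2. For the lower bound, G contains the cycle a–d–f–b–e–g–c–a, so G is not a forest; only forests have treewidth ≤ 1, hence tw(G) ≥ 2. The upper and lower bounds meet at 2, so that is the treewidth.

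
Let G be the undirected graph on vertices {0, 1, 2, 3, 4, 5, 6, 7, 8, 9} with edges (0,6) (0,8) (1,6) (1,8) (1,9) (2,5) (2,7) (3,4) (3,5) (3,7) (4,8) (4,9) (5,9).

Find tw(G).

2

A width-2 tree decomposition is:
Bags: B1 = {0, 6, 8}  B2 = {1, 6, 8}  B3 = {1, 4, 8}  B4 = {1, 4, 9}  B5 = {3, 4, 9}  B6 = {3, 5, 9}  B7 = {3, 5, 7}  B8 = {2, 5, 7}
Tree: B1–B2, B2–B3, B3–B4, B4–B5, B5–B6, B6–B7, B7–B8
The largest bag has 3 vertices, giving width 2; this decomposition certifies tw(G) ≤ 2. For the lower bound, G contains the cycle 0–6–1–8–0, so G is not a forest; only forests have treewidth ≤ 1, hence tw(G) ≥ 2. Therefore the treewidth is 2.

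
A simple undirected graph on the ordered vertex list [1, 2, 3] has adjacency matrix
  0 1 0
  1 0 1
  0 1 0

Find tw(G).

1

A width-1 tree decomposition is:
Bags: B1 = {1, 2}  B2 = {2, 3}
Tree: B1–B2
Each bag holds 2 vertices, so the decomposition has width 1, which upper-bounds the treewidth. Since G has at least one edge (e.g. 2–1), it is not an edgeless graph, so tw(G) ≥ 1. Hence tw(G) = 1 exactly.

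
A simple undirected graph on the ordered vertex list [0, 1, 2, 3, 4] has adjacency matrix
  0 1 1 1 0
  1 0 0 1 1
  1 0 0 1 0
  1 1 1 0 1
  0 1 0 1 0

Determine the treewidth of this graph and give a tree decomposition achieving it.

Treewidth 2.
One such decomposition:
Bags: B1 = {0, 1, 3}  B2 = {0, 2, 3}  B3 = {1, 3, 4}
Tree: B1–B2, B1–B3

Each bag holds 3 vertices, so the decomposition has width 2, which upper-bounds the treewidth. For the lower bound, the 3 vertices {0, 1, 3} are pairwise adjacent, and any tree decomposition puts a clique entirely inside one bag — forcing width ≥ 2. Therefore the treewidth is 2.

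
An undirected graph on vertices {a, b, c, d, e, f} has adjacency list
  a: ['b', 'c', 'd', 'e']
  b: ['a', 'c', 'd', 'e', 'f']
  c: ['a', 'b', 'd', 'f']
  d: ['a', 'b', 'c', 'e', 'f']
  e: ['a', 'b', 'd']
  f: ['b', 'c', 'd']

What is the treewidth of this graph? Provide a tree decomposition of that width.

Treewidth 3.
One optimal decomposition is:
Bags: B1 = {a, b, c, d}  B2 = {a, b, d, e}  B3 = {b, c, d, f}
Tree: B1–B2, B1–B3

Each bag holds 4 vertices, so the decomposition has width 3, which upper-bounds the treewidth. Conversely, {b, c, d, f} is a clique of size 4, and the vertices of any clique must share a bag in every tree decomposition; so some bag has ≥ 4 vertices and tw(G) ≥ 3. Combining the bounds, tw(G) = 3.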